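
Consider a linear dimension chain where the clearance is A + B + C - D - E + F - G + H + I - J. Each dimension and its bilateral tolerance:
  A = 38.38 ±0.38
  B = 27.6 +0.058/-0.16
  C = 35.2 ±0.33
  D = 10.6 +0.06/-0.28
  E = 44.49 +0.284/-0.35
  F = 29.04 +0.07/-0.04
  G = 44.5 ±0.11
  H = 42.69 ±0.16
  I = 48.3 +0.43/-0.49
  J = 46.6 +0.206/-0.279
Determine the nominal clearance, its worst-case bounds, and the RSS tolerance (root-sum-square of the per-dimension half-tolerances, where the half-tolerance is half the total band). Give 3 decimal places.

Stack each dimension's contribution:
  +A: nom +38.380 → Σnom=38.380; wc +0.380/-0.380 → slack +0.380/-0.380; half-tol=0.380, Σhalf²=0.144400
  +B: nom +27.600 → Σnom=65.980; wc +0.058/-0.160 → slack +0.438/-0.540; half-tol=0.109, Σhalf²=0.156281
  +C: nom +35.200 → Σnom=101.180; wc +0.330/-0.330 → slack +0.768/-0.870; half-tol=0.330, Σhalf²=0.265181
  -D: nom -10.600 → Σnom=90.580; wc +0.280/-0.060 → slack +1.048/-0.930; half-tol=0.170, Σhalf²=0.294081
  -E: nom -44.490 → Σnom=46.090; wc +0.350/-0.284 → slack +1.398/-1.214; half-tol=0.317, Σhalf²=0.394570
  +F: nom +29.040 → Σnom=75.130; wc +0.070/-0.040 → slack +1.468/-1.254; half-tol=0.055, Σhalf²=0.397595
  -G: nom -44.500 → Σnom=30.630; wc +0.110/-0.110 → slack +1.578/-1.364; half-tol=0.110, Σhalf²=0.409695
  +H: nom +42.690 → Σnom=73.320; wc +0.160/-0.160 → slack +1.738/-1.524; half-tol=0.160, Σhalf²=0.435295
  +I: nom +48.300 → Σnom=121.620; wc +0.430/-0.490 → slack +2.168/-2.014; half-tol=0.460, Σhalf²=0.646895
  -J: nom -46.600 → Σnom=75.020; wc +0.279/-0.206 → slack +2.447/-2.220; half-tol=0.242, Σhalf²=0.705701
Nominal = 75.020. Worst-case = [75.020 - 2.220, 75.020 + 2.447] = [72.800, 77.467]. RSS = √0.705701 = 0.840.

nominal=75.020 wc=[72.800,77.467] rss=0.840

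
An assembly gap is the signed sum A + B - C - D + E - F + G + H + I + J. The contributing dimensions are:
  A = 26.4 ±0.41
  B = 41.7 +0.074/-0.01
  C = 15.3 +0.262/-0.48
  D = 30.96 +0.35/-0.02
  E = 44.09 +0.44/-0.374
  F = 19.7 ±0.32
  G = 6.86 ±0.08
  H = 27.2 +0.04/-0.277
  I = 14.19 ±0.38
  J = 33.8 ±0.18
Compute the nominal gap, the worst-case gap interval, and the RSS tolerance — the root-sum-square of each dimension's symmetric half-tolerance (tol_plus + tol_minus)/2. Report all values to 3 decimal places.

nominal=128.280 wc=[125.637,130.704] rss=0.904

Stack each dimension's contribution:
  +A: nom +26.400 → Σnom=26.400; wc +0.410/-0.410 → slack +0.410/-0.410; half-tol=0.410, Σhalf²=0.168100
  +B: nom +41.700 → Σnom=68.100; wc +0.074/-0.010 → slack +0.484/-0.420; half-tol=0.042, Σhalf²=0.169864
  -C: nom -15.300 → Σnom=52.800; wc +0.480/-0.262 → slack +0.964/-0.682; half-tol=0.371, Σhalf²=0.307505
  -D: nom -30.960 → Σnom=21.840; wc +0.020/-0.350 → slack +0.984/-1.032; half-tol=0.185, Σhalf²=0.341730
  +E: nom +44.090 → Σnom=65.930; wc +0.440/-0.374 → slack +1.424/-1.406; half-tol=0.407, Σhalf²=0.507379
  -F: nom -19.700 → Σnom=46.230; wc +0.320/-0.320 → slack +1.744/-1.726; half-tol=0.320, Σhalf²=0.609779
  +G: nom +6.860 → Σnom=53.090; wc +0.080/-0.080 → slack +1.824/-1.806; half-tol=0.080, Σhalf²=0.616179
  +H: nom +27.200 → Σnom=80.290; wc +0.040/-0.277 → slack +1.864/-2.083; half-tol=0.159, Σhalf²=0.641301
  +I: nom +14.190 → Σnom=94.480; wc +0.380/-0.380 → slack +2.244/-2.463; half-tol=0.380, Σhalf²=0.785701
  +J: nom +33.800 → Σnom=128.280; wc +0.180/-0.180 → slack +2.424/-2.643; half-tol=0.180, Σhalf²=0.818101
Nominal = 128.280. Worst-case = [128.280 - 2.643, 128.280 + 2.424] = [125.637, 130.704]. RSS = √0.818101 = 0.904.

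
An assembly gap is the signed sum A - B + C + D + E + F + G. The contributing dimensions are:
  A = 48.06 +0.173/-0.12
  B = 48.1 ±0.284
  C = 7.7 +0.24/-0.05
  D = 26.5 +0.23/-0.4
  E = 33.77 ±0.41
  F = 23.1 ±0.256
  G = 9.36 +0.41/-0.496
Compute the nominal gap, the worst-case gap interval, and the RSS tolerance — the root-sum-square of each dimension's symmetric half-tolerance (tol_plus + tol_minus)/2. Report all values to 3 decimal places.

nominal=100.390 wc=[98.374,102.393] rss=0.813

Stack each dimension's contribution:
  +A: nom +48.060 → Σnom=48.060; wc +0.173/-0.120 → slack +0.173/-0.120; half-tol=0.146, Σhalf²=0.021462
  -B: nom -48.100 → Σnom=-0.040; wc +0.284/-0.284 → slack +0.457/-0.404; half-tol=0.284, Σhalf²=0.102118
  +C: nom +7.700 → Σnom=7.660; wc +0.240/-0.050 → slack +0.697/-0.454; half-tol=0.145, Σhalf²=0.123143
  +D: nom +26.500 → Σnom=34.160; wc +0.230/-0.400 → slack +0.927/-0.854; half-tol=0.315, Σhalf²=0.222368
  +E: nom +33.770 → Σnom=67.930; wc +0.410/-0.410 → slack +1.337/-1.264; half-tol=0.410, Σhalf²=0.390468
  +F: nom +23.100 → Σnom=91.030; wc +0.256/-0.256 → slack +1.593/-1.520; half-tol=0.256, Σhalf²=0.456004
  +G: nom +9.360 → Σnom=100.390; wc +0.410/-0.496 → slack +2.003/-2.016; half-tol=0.453, Σhalf²=0.661213
Nominal = 100.390. Worst-case = [100.390 - 2.016, 100.390 + 2.003] = [98.374, 102.393]. RSS = √0.661213 = 0.813.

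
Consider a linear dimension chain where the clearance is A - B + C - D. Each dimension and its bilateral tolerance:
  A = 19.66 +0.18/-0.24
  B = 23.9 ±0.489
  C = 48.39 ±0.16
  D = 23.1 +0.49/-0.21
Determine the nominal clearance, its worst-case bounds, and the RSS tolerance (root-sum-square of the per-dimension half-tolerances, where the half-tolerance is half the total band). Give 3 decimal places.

nominal=21.050 wc=[19.671,22.089] rss=0.657

Stack each dimension's contribution:
  +A: nom +19.660 → Σnom=19.660; wc +0.180/-0.240 → slack +0.180/-0.240; half-tol=0.210, Σhalf²=0.044100
  -B: nom -23.900 → Σnom=-4.240; wc +0.489/-0.489 → slack +0.669/-0.729; half-tol=0.489, Σhalf²=0.283221
  +C: nom +48.390 → Σnom=44.150; wc +0.160/-0.160 → slack +0.829/-0.889; half-tol=0.160, Σhalf²=0.308821
  -D: nom -23.100 → Σnom=21.050; wc +0.210/-0.490 → slack +1.039/-1.379; half-tol=0.350, Σhalf²=0.431321
Nominal = 21.050. Worst-case = [21.050 - 1.379, 21.050 + 1.039] = [19.671, 22.089]. RSS = √0.431321 = 0.657.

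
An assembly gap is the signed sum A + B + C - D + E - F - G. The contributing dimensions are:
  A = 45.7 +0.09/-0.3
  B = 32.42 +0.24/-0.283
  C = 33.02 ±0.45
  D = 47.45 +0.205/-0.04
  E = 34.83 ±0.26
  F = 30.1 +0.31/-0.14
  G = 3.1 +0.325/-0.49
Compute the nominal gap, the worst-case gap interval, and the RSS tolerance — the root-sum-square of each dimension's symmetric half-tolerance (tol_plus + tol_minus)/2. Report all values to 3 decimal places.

Stack each dimension's contribution:
  +A: nom +45.700 → Σnom=45.700; wc +0.090/-0.300 → slack +0.090/-0.300; half-tol=0.195, Σhalf²=0.038025
  +B: nom +32.420 → Σnom=78.120; wc +0.240/-0.283 → slack +0.330/-0.583; half-tol=0.261, Σhalf²=0.106407
  +C: nom +33.020 → Σnom=111.140; wc +0.450/-0.450 → slack +0.780/-1.033; half-tol=0.450, Σhalf²=0.308907
  -D: nom -47.450 → Σnom=63.690; wc +0.040/-0.205 → slack +0.820/-1.238; half-tol=0.122, Σhalf²=0.323913
  +E: nom +34.830 → Σnom=98.520; wc +0.260/-0.260 → slack +1.080/-1.498; half-tol=0.260, Σhalf²=0.391513
  -F: nom -30.100 → Σnom=68.420; wc +0.140/-0.310 → slack +1.220/-1.808; half-tol=0.225, Σhalf²=0.442138
  -G: nom -3.100 → Σnom=65.320; wc +0.490/-0.325 → slack +1.710/-2.133; half-tol=0.407, Σhalf²=0.608195
Nominal = 65.320. Worst-case = [65.320 - 2.133, 65.320 + 1.710] = [63.187, 67.030]. RSS = √0.608195 = 0.780.

nominal=65.320 wc=[63.187,67.030] rss=0.780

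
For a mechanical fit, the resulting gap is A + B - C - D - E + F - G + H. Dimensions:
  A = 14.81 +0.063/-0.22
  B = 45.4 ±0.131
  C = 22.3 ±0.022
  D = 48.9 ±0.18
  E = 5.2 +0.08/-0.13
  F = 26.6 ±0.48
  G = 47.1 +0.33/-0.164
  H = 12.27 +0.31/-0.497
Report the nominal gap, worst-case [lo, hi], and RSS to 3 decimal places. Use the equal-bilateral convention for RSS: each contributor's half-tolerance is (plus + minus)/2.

Stack each dimension's contribution:
  +A: nom +14.810 → Σnom=14.810; wc +0.063/-0.220 → slack +0.063/-0.220; half-tol=0.142, Σhalf²=0.020022
  +B: nom +45.400 → Σnom=60.210; wc +0.131/-0.131 → slack +0.194/-0.351; half-tol=0.131, Σhalf²=0.037183
  -C: nom -22.300 → Σnom=37.910; wc +0.022/-0.022 → slack +0.216/-0.373; half-tol=0.022, Σhalf²=0.037667
  -D: nom -48.900 → Σnom=-10.990; wc +0.180/-0.180 → slack +0.396/-0.553; half-tol=0.180, Σhalf²=0.070067
  -E: nom -5.200 → Σnom=-16.190; wc +0.130/-0.080 → slack +0.526/-0.633; half-tol=0.105, Σhalf²=0.081092
  +F: nom +26.600 → Σnom=10.410; wc +0.480/-0.480 → slack +1.006/-1.113; half-tol=0.480, Σhalf²=0.311492
  -G: nom -47.100 → Σnom=-36.690; wc +0.164/-0.330 → slack +1.170/-1.443; half-tol=0.247, Σhalf²=0.372501
  +H: nom +12.270 → Σnom=-24.420; wc +0.310/-0.497 → slack +1.480/-1.940; half-tol=0.403, Σhalf²=0.535313
Nominal = -24.420. Worst-case = [-24.420 - 1.940, -24.420 + 1.480] = [-26.360, -22.940]. RSS = √0.535313 = 0.732.

nominal=-24.420 wc=[-26.360,-22.940] rss=0.732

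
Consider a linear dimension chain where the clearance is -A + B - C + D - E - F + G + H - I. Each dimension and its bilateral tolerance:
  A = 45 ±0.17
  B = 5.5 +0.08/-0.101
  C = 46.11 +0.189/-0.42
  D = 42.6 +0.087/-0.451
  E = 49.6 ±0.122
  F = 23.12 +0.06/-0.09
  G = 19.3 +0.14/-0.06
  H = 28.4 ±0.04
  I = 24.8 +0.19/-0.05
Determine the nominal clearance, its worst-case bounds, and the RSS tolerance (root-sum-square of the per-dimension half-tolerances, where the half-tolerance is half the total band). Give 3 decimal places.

nominal=-92.830 wc=[-94.213,-91.631] rss=0.499

Stack each dimension's contribution:
  -A: nom -45.000 → Σnom=-45.000; wc +0.170/-0.170 → slack +0.170/-0.170; half-tol=0.170, Σhalf²=0.028900
  +B: nom +5.500 → Σnom=-39.500; wc +0.080/-0.101 → slack +0.250/-0.271; half-tol=0.090, Σhalf²=0.037090
  -C: nom -46.110 → Σnom=-85.610; wc +0.420/-0.189 → slack +0.670/-0.460; half-tol=0.304, Σhalf²=0.129810
  +D: nom +42.600 → Σnom=-43.010; wc +0.087/-0.451 → slack +0.757/-0.911; half-tol=0.269, Σhalf²=0.202172
  -E: nom -49.600 → Σnom=-92.610; wc +0.122/-0.122 → slack +0.879/-1.033; half-tol=0.122, Σhalf²=0.217056
  -F: nom -23.120 → Σnom=-115.730; wc +0.090/-0.060 → slack +0.969/-1.093; half-tol=0.075, Σhalf²=0.222681
  +G: nom +19.300 → Σnom=-96.430; wc +0.140/-0.060 → slack +1.109/-1.153; half-tol=0.100, Σhalf²=0.232681
  +H: nom +28.400 → Σnom=-68.030; wc +0.040/-0.040 → slack +1.149/-1.193; half-tol=0.040, Σhalf²=0.234281
  -I: nom -24.800 → Σnom=-92.830; wc +0.050/-0.190 → slack +1.199/-1.383; half-tol=0.120, Σhalf²=0.248680
Nominal = -92.830. Worst-case = [-92.830 - 1.383, -92.830 + 1.199] = [-94.213, -91.631]. RSS = √0.248680 = 0.499.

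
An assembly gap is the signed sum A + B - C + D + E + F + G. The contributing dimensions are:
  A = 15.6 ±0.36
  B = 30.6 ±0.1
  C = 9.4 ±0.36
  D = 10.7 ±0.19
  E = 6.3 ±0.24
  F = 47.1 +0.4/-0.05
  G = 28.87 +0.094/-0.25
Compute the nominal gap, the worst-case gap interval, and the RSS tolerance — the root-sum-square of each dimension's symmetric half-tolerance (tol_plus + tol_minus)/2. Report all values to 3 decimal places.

Stack each dimension's contribution:
  +A: nom +15.600 → Σnom=15.600; wc +0.360/-0.360 → slack +0.360/-0.360; half-tol=0.360, Σhalf²=0.129600
  +B: nom +30.600 → Σnom=46.200; wc +0.100/-0.100 → slack +0.460/-0.460; half-tol=0.100, Σhalf²=0.139600
  -C: nom -9.400 → Σnom=36.800; wc +0.360/-0.360 → slack +0.820/-0.820; half-tol=0.360, Σhalf²=0.269200
  +D: nom +10.700 → Σnom=47.500; wc +0.190/-0.190 → slack +1.010/-1.010; half-tol=0.190, Σhalf²=0.305300
  +E: nom +6.300 → Σnom=53.800; wc +0.240/-0.240 → slack +1.250/-1.250; half-tol=0.240, Σhalf²=0.362900
  +F: nom +47.100 → Σnom=100.900; wc +0.400/-0.050 → slack +1.650/-1.300; half-tol=0.225, Σhalf²=0.413525
  +G: nom +28.870 → Σnom=129.770; wc +0.094/-0.250 → slack +1.744/-1.550; half-tol=0.172, Σhalf²=0.443109
Nominal = 129.770. Worst-case = [129.770 - 1.550, 129.770 + 1.744] = [128.220, 131.514]. RSS = √0.443109 = 0.666.

nominal=129.770 wc=[128.220,131.514] rss=0.666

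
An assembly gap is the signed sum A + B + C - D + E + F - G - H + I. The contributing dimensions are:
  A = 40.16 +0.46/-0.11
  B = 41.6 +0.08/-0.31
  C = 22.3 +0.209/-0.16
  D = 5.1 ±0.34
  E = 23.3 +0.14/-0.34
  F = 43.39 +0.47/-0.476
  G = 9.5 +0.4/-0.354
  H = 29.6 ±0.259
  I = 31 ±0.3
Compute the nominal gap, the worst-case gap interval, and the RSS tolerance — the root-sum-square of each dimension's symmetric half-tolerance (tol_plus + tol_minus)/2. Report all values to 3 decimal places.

Stack each dimension's contribution:
  +A: nom +40.160 → Σnom=40.160; wc +0.460/-0.110 → slack +0.460/-0.110; half-tol=0.285, Σhalf²=0.081225
  +B: nom +41.600 → Σnom=81.760; wc +0.080/-0.310 → slack +0.540/-0.420; half-tol=0.195, Σhalf²=0.119250
  +C: nom +22.300 → Σnom=104.060; wc +0.209/-0.160 → slack +0.749/-0.580; half-tol=0.184, Σhalf²=0.153290
  -D: nom -5.100 → Σnom=98.960; wc +0.340/-0.340 → slack +1.089/-0.920; half-tol=0.340, Σhalf²=0.268890
  +E: nom +23.300 → Σnom=122.260; wc +0.140/-0.340 → slack +1.229/-1.260; half-tol=0.240, Σhalf²=0.326490
  +F: nom +43.390 → Σnom=165.650; wc +0.470/-0.476 → slack +1.699/-1.736; half-tol=0.473, Σhalf²=0.550219
  -G: nom -9.500 → Σnom=156.150; wc +0.354/-0.400 → slack +2.053/-2.136; half-tol=0.377, Σhalf²=0.692348
  -H: nom -29.600 → Σnom=126.550; wc +0.259/-0.259 → slack +2.312/-2.395; half-tol=0.259, Σhalf²=0.759429
  +I: nom +31.000 → Σnom=157.550; wc +0.300/-0.300 → slack +2.612/-2.695; half-tol=0.300, Σhalf²=0.849429
Nominal = 157.550. Worst-case = [157.550 - 2.695, 157.550 + 2.612] = [154.855, 160.162]. RSS = √0.849429 = 0.922.

nominal=157.550 wc=[154.855,160.162] rss=0.922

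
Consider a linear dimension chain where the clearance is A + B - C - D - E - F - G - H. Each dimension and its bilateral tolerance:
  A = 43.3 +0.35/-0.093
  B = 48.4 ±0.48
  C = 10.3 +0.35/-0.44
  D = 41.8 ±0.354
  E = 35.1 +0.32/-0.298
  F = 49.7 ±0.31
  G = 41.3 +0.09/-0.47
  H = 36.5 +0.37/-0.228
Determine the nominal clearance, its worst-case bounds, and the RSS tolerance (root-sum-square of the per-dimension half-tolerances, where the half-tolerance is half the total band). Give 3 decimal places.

Stack each dimension's contribution:
  +A: nom +43.300 → Σnom=43.300; wc +0.350/-0.093 → slack +0.350/-0.093; half-tol=0.221, Σhalf²=0.049062
  +B: nom +48.400 → Σnom=91.700; wc +0.480/-0.480 → slack +0.830/-0.573; half-tol=0.480, Σhalf²=0.279462
  -C: nom -10.300 → Σnom=81.400; wc +0.440/-0.350 → slack +1.270/-0.923; half-tol=0.395, Σhalf²=0.435487
  -D: nom -41.800 → Σnom=39.600; wc +0.354/-0.354 → slack +1.624/-1.277; half-tol=0.354, Σhalf²=0.560803
  -E: nom -35.100 → Σnom=4.500; wc +0.298/-0.320 → slack +1.922/-1.597; half-tol=0.309, Σhalf²=0.656284
  -F: nom -49.700 → Σnom=-45.200; wc +0.310/-0.310 → slack +2.232/-1.907; half-tol=0.310, Σhalf²=0.752384
  -G: nom -41.300 → Σnom=-86.500; wc +0.470/-0.090 → slack +2.702/-1.997; half-tol=0.280, Σhalf²=0.830784
  -H: nom -36.500 → Σnom=-123.000; wc +0.228/-0.370 → slack +2.930/-2.367; half-tol=0.299, Σhalf²=0.920185
Nominal = -123.000. Worst-case = [-123.000 - 2.367, -123.000 + 2.930] = [-125.367, -120.070]. RSS = √0.920185 = 0.959.

nominal=-123.000 wc=[-125.367,-120.070] rss=0.959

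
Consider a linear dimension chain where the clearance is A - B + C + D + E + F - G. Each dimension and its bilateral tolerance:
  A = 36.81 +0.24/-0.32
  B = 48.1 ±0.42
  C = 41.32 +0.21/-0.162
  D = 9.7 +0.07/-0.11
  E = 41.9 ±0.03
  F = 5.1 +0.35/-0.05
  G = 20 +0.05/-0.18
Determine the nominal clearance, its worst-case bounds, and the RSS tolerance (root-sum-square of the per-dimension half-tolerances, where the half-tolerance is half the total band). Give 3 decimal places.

Stack each dimension's contribution:
  +A: nom +36.810 → Σnom=36.810; wc +0.240/-0.320 → slack +0.240/-0.320; half-tol=0.280, Σhalf²=0.078400
  -B: nom -48.100 → Σnom=-11.290; wc +0.420/-0.420 → slack +0.660/-0.740; half-tol=0.420, Σhalf²=0.254800
  +C: nom +41.320 → Σnom=30.030; wc +0.210/-0.162 → slack +0.870/-0.902; half-tol=0.186, Σhalf²=0.289396
  +D: nom +9.700 → Σnom=39.730; wc +0.070/-0.110 → slack +0.940/-1.012; half-tol=0.090, Σhalf²=0.297496
  +E: nom +41.900 → Σnom=81.630; wc +0.030/-0.030 → slack +0.970/-1.042; half-tol=0.030, Σhalf²=0.298396
  +F: nom +5.100 → Σnom=86.730; wc +0.350/-0.050 → slack +1.320/-1.092; half-tol=0.200, Σhalf²=0.338396
  -G: nom -20.000 → Σnom=66.730; wc +0.180/-0.050 → slack +1.500/-1.142; half-tol=0.115, Σhalf²=0.351621
Nominal = 66.730. Worst-case = [66.730 - 1.142, 66.730 + 1.500] = [65.588, 68.230]. RSS = √0.351621 = 0.593.

nominal=66.730 wc=[65.588,68.230] rss=0.593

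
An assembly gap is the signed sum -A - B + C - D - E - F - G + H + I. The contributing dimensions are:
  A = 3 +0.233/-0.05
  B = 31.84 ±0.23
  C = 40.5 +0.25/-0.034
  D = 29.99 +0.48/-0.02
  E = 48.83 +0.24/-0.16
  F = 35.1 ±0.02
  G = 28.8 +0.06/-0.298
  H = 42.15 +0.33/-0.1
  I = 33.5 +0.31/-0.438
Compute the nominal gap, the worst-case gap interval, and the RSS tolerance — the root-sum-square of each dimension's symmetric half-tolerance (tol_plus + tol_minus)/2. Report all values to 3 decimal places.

nominal=-61.410 wc=[-63.245,-59.742] rss=0.644

Stack each dimension's contribution:
  -A: nom -3.000 → Σnom=-3.000; wc +0.050/-0.233 → slack +0.050/-0.233; half-tol=0.142, Σhalf²=0.020022
  -B: nom -31.840 → Σnom=-34.840; wc +0.230/-0.230 → slack +0.280/-0.463; half-tol=0.230, Σhalf²=0.072922
  +C: nom +40.500 → Σnom=5.660; wc +0.250/-0.034 → slack +0.530/-0.497; half-tol=0.142, Σhalf²=0.093086
  -D: nom -29.990 → Σnom=-24.330; wc +0.020/-0.480 → slack +0.550/-0.977; half-tol=0.250, Σhalf²=0.155586
  -E: nom -48.830 → Σnom=-73.160; wc +0.160/-0.240 → slack +0.710/-1.217; half-tol=0.200, Σhalf²=0.195586
  -F: nom -35.100 → Σnom=-108.260; wc +0.020/-0.020 → slack +0.730/-1.237; half-tol=0.020, Σhalf²=0.195986
  -G: nom -28.800 → Σnom=-137.060; wc +0.298/-0.060 → slack +1.028/-1.297; half-tol=0.179, Σhalf²=0.228027
  +H: nom +42.150 → Σnom=-94.910; wc +0.330/-0.100 → slack +1.358/-1.397; half-tol=0.215, Σhalf²=0.274252
  +I: nom +33.500 → Σnom=-61.410; wc +0.310/-0.438 → slack +1.668/-1.835; half-tol=0.374, Σhalf²=0.414128
Nominal = -61.410. Worst-case = [-61.410 - 1.835, -61.410 + 1.668] = [-63.245, -59.742]. RSS = √0.414128 = 0.644.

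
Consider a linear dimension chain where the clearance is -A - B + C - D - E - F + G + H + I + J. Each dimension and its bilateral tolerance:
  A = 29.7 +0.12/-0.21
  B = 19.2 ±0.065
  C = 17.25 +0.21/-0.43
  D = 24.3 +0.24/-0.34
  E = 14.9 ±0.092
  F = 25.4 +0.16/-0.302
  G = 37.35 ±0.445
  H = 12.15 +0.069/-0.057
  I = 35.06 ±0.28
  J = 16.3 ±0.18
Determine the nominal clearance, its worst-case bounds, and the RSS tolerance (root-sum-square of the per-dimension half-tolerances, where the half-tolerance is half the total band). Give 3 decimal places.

nominal=4.610 wc=[2.541,6.803] rss=0.770

Stack each dimension's contribution:
  -A: nom -29.700 → Σnom=-29.700; wc +0.210/-0.120 → slack +0.210/-0.120; half-tol=0.165, Σhalf²=0.027225
  -B: nom -19.200 → Σnom=-48.900; wc +0.065/-0.065 → slack +0.275/-0.185; half-tol=0.065, Σhalf²=0.031450
  +C: nom +17.250 → Σnom=-31.650; wc +0.210/-0.430 → slack +0.485/-0.615; half-tol=0.320, Σhalf²=0.133850
  -D: nom -24.300 → Σnom=-55.950; wc +0.340/-0.240 → slack +0.825/-0.855; half-tol=0.290, Σhalf²=0.217950
  -E: nom -14.900 → Σnom=-70.850; wc +0.092/-0.092 → slack +0.917/-0.947; half-tol=0.092, Σhalf²=0.226414
  -F: nom -25.400 → Σnom=-96.250; wc +0.302/-0.160 → slack +1.219/-1.107; half-tol=0.231, Σhalf²=0.279775
  +G: nom +37.350 → Σnom=-58.900; wc +0.445/-0.445 → slack +1.664/-1.552; half-tol=0.445, Σhalf²=0.477800
  +H: nom +12.150 → Σnom=-46.750; wc +0.069/-0.057 → slack +1.733/-1.609; half-tol=0.063, Σhalf²=0.481769
  +I: nom +35.060 → Σnom=-11.690; wc +0.280/-0.280 → slack +2.013/-1.889; half-tol=0.280, Σhalf²=0.560169
  +J: nom +16.300 → Σnom=4.610; wc +0.180/-0.180 → slack +2.193/-2.069; half-tol=0.180, Σhalf²=0.592569
Nominal = 4.610. Worst-case = [4.610 - 2.069, 4.610 + 2.193] = [2.541, 6.803]. RSS = √0.592569 = 0.770.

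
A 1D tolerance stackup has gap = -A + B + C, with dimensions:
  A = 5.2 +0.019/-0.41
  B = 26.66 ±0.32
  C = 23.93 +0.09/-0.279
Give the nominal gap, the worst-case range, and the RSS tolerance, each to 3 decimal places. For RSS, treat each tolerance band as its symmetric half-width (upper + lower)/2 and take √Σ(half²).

Stack each dimension's contribution:
  -A: nom -5.200 → Σnom=-5.200; wc +0.410/-0.019 → slack +0.410/-0.019; half-tol=0.214, Σhalf²=0.046010
  +B: nom +26.660 → Σnom=21.460; wc +0.320/-0.320 → slack +0.730/-0.339; half-tol=0.320, Σhalf²=0.148410
  +C: nom +23.930 → Σnom=45.390; wc +0.090/-0.279 → slack +0.820/-0.618; half-tol=0.184, Σhalf²=0.182450
Nominal = 45.390. Worst-case = [45.390 - 0.618, 45.390 + 0.820] = [44.772, 46.210]. RSS = √0.182450 = 0.427.

nominal=45.390 wc=[44.772,46.210] rss=0.427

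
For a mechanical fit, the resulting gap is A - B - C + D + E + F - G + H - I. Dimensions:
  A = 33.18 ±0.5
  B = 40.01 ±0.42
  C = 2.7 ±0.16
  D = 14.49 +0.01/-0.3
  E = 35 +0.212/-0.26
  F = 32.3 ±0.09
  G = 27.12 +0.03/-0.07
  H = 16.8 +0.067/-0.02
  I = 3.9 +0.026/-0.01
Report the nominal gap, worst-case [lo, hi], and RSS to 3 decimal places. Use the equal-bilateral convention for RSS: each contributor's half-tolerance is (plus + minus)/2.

Stack each dimension's contribution:
  +A: nom +33.180 → Σnom=33.180; wc +0.500/-0.500 → slack +0.500/-0.500; half-tol=0.500, Σhalf²=0.250000
  -B: nom -40.010 → Σnom=-6.830; wc +0.420/-0.420 → slack +0.920/-0.920; half-tol=0.420, Σhalf²=0.426400
  -C: nom -2.700 → Σnom=-9.530; wc +0.160/-0.160 → slack +1.080/-1.080; half-tol=0.160, Σhalf²=0.452000
  +D: nom +14.490 → Σnom=4.960; wc +0.010/-0.300 → slack +1.090/-1.380; half-tol=0.155, Σhalf²=0.476025
  +E: nom +35.000 → Σnom=39.960; wc +0.212/-0.260 → slack +1.302/-1.640; half-tol=0.236, Σhalf²=0.531721
  +F: nom +32.300 → Σnom=72.260; wc +0.090/-0.090 → slack +1.392/-1.730; half-tol=0.090, Σhalf²=0.539821
  -G: nom -27.120 → Σnom=45.140; wc +0.070/-0.030 → slack +1.462/-1.760; half-tol=0.050, Σhalf²=0.542321
  +H: nom +16.800 → Σnom=61.940; wc +0.067/-0.020 → slack +1.529/-1.780; half-tol=0.044, Σhalf²=0.544213
  -I: nom -3.900 → Σnom=58.040; wc +0.010/-0.026 → slack +1.539/-1.806; half-tol=0.018, Σhalf²=0.544537
Nominal = 58.040. Worst-case = [58.040 - 1.806, 58.040 + 1.539] = [56.234, 59.579]. RSS = √0.544537 = 0.738.

nominal=58.040 wc=[56.234,59.579] rss=0.738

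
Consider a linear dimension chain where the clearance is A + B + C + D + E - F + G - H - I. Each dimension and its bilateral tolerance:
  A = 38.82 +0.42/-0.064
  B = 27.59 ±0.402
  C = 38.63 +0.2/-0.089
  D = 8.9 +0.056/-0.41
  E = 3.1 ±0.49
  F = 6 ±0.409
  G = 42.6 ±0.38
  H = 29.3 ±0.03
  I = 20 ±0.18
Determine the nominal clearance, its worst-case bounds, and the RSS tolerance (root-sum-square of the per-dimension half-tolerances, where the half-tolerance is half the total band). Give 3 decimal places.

Stack each dimension's contribution:
  +A: nom +38.820 → Σnom=38.820; wc +0.420/-0.064 → slack +0.420/-0.064; half-tol=0.242, Σhalf²=0.058564
  +B: nom +27.590 → Σnom=66.410; wc +0.402/-0.402 → slack +0.822/-0.466; half-tol=0.402, Σhalf²=0.220168
  +C: nom +38.630 → Σnom=105.040; wc +0.200/-0.089 → slack +1.022/-0.555; half-tol=0.145, Σhalf²=0.241048
  +D: nom +8.900 → Σnom=113.940; wc +0.056/-0.410 → slack +1.078/-0.965; half-tol=0.233, Σhalf²=0.295337
  +E: nom +3.100 → Σnom=117.040; wc +0.490/-0.490 → slack +1.568/-1.455; half-tol=0.490, Σhalf²=0.535437
  -F: nom -6.000 → Σnom=111.040; wc +0.409/-0.409 → slack +1.977/-1.864; half-tol=0.409, Σhalf²=0.702718
  +G: nom +42.600 → Σnom=153.640; wc +0.380/-0.380 → slack +2.357/-2.244; half-tol=0.380, Σhalf²=0.847118
  -H: nom -29.300 → Σnom=124.340; wc +0.030/-0.030 → slack +2.387/-2.274; half-tol=0.030, Σhalf²=0.848018
  -I: nom -20.000 → Σnom=104.340; wc +0.180/-0.180 → slack +2.567/-2.454; half-tol=0.180, Σhalf²=0.880418
Nominal = 104.340. Worst-case = [104.340 - 2.454, 104.340 + 2.567] = [101.886, 106.907]. RSS = √0.880418 = 0.938.

nominal=104.340 wc=[101.886,106.907] rss=0.938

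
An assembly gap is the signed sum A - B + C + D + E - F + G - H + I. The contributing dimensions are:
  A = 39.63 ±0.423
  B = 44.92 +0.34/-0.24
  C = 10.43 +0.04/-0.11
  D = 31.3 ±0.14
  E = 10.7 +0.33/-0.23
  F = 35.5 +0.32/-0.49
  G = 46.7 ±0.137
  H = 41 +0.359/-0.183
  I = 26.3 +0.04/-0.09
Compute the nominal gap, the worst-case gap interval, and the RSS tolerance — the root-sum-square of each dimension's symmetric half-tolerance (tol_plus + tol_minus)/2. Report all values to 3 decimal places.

nominal=43.640 wc=[41.491,45.663] rss=0.792

Stack each dimension's contribution:
  +A: nom +39.630 → Σnom=39.630; wc +0.423/-0.423 → slack +0.423/-0.423; half-tol=0.423, Σhalf²=0.178929
  -B: nom -44.920 → Σnom=-5.290; wc +0.240/-0.340 → slack +0.663/-0.763; half-tol=0.290, Σhalf²=0.263029
  +C: nom +10.430 → Σnom=5.140; wc +0.040/-0.110 → slack +0.703/-0.873; half-tol=0.075, Σhalf²=0.268654
  +D: nom +31.300 → Σnom=36.440; wc +0.140/-0.140 → slack +0.843/-1.013; half-tol=0.140, Σhalf²=0.288254
  +E: nom +10.700 → Σnom=47.140; wc +0.330/-0.230 → slack +1.173/-1.243; half-tol=0.280, Σhalf²=0.366654
  -F: nom -35.500 → Σnom=11.640; wc +0.490/-0.320 → slack +1.663/-1.563; half-tol=0.405, Σhalf²=0.530679
  +G: nom +46.700 → Σnom=58.340; wc +0.137/-0.137 → slack +1.800/-1.700; half-tol=0.137, Σhalf²=0.549448
  -H: nom -41.000 → Σnom=17.340; wc +0.183/-0.359 → slack +1.983/-2.059; half-tol=0.271, Σhalf²=0.622889
  +I: nom +26.300 → Σnom=43.640; wc +0.040/-0.090 → slack +2.023/-2.149; half-tol=0.065, Σhalf²=0.627114
Nominal = 43.640. Worst-case = [43.640 - 2.149, 43.640 + 2.023] = [41.491, 45.663]. RSS = √0.627114 = 0.792.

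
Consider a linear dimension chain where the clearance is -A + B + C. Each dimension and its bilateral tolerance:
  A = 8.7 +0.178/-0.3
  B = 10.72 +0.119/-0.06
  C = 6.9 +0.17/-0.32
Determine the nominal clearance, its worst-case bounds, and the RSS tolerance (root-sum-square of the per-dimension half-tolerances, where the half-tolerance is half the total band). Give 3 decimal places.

nominal=8.920 wc=[8.362,9.509] rss=0.354

Stack each dimension's contribution:
  -A: nom -8.700 → Σnom=-8.700; wc +0.300/-0.178 → slack +0.300/-0.178; half-tol=0.239, Σhalf²=0.057121
  +B: nom +10.720 → Σnom=2.020; wc +0.119/-0.060 → slack +0.419/-0.238; half-tol=0.089, Σhalf²=0.065131
  +C: nom +6.900 → Σnom=8.920; wc +0.170/-0.320 → slack +0.589/-0.558; half-tol=0.245, Σhalf²=0.125156
Nominal = 8.920. Worst-case = [8.920 - 0.558, 8.920 + 0.589] = [8.362, 9.509]. RSS = √0.125156 = 0.354.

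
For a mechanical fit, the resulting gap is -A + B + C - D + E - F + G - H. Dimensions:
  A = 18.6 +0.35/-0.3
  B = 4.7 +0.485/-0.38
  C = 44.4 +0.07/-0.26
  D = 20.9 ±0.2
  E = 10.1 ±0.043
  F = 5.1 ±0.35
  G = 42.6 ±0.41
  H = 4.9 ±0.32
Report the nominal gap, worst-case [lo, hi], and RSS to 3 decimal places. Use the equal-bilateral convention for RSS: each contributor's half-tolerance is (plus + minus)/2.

Stack each dimension's contribution:
  -A: nom -18.600 → Σnom=-18.600; wc +0.300/-0.350 → slack +0.300/-0.350; half-tol=0.325, Σhalf²=0.105625
  +B: nom +4.700 → Σnom=-13.900; wc +0.485/-0.380 → slack +0.785/-0.730; half-tol=0.432, Σhalf²=0.292681
  +C: nom +44.400 → Σnom=30.500; wc +0.070/-0.260 → slack +0.855/-0.990; half-tol=0.165, Σhalf²=0.319906
  -D: nom -20.900 → Σnom=9.600; wc +0.200/-0.200 → slack +1.055/-1.190; half-tol=0.200, Σhalf²=0.359906
  +E: nom +10.100 → Σnom=19.700; wc +0.043/-0.043 → slack +1.098/-1.233; half-tol=0.043, Σhalf²=0.361755
  -F: nom -5.100 → Σnom=14.600; wc +0.350/-0.350 → slack +1.448/-1.583; half-tol=0.350, Σhalf²=0.484255
  +G: nom +42.600 → Σnom=57.200; wc +0.410/-0.410 → slack +1.858/-1.993; half-tol=0.410, Σhalf²=0.652355
  -H: nom -4.900 → Σnom=52.300; wc +0.320/-0.320 → slack +2.178/-2.313; half-tol=0.320, Σhalf²=0.754755
Nominal = 52.300. Worst-case = [52.300 - 2.313, 52.300 + 2.178] = [49.987, 54.478]. RSS = √0.754755 = 0.869.

nominal=52.300 wc=[49.987,54.478] rss=0.869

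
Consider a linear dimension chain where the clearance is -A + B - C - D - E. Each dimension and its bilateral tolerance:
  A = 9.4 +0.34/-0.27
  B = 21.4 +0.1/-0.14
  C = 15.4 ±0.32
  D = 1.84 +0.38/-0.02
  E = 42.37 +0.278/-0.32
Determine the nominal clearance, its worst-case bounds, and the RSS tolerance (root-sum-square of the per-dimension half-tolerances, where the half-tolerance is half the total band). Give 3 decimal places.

nominal=-47.610 wc=[-49.068,-46.580] rss=0.582

Stack each dimension's contribution:
  -A: nom -9.400 → Σnom=-9.400; wc +0.270/-0.340 → slack +0.270/-0.340; half-tol=0.305, Σhalf²=0.093025
  +B: nom +21.400 → Σnom=12.000; wc +0.100/-0.140 → slack +0.370/-0.480; half-tol=0.120, Σhalf²=0.107425
  -C: nom -15.400 → Σnom=-3.400; wc +0.320/-0.320 → slack +0.690/-0.800; half-tol=0.320, Σhalf²=0.209825
  -D: nom -1.840 → Σnom=-5.240; wc +0.020/-0.380 → slack +0.710/-1.180; half-tol=0.200, Σhalf²=0.249825
  -E: nom -42.370 → Σnom=-47.610; wc +0.320/-0.278 → slack +1.030/-1.458; half-tol=0.299, Σhalf²=0.339226
Nominal = -47.610. Worst-case = [-47.610 - 1.458, -47.610 + 1.030] = [-49.068, -46.580]. RSS = √0.339226 = 0.582.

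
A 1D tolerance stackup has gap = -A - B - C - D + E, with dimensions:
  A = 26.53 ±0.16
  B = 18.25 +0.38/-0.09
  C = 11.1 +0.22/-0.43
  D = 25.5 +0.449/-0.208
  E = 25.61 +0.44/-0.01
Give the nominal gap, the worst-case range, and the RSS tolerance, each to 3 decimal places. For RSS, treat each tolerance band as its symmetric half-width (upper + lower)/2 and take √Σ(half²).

Stack each dimension's contribution:
  -A: nom -26.530 → Σnom=-26.530; wc +0.160/-0.160 → slack +0.160/-0.160; half-tol=0.160, Σhalf²=0.025600
  -B: nom -18.250 → Σnom=-44.780; wc +0.090/-0.380 → slack +0.250/-0.540; half-tol=0.235, Σhalf²=0.080825
  -C: nom -11.100 → Σnom=-55.880; wc +0.430/-0.220 → slack +0.680/-0.760; half-tol=0.325, Σhalf²=0.186450
  -D: nom -25.500 → Σnom=-81.380; wc +0.208/-0.449 → slack +0.888/-1.209; half-tol=0.329, Σhalf²=0.294362
  +E: nom +25.610 → Σnom=-55.770; wc +0.440/-0.010 → slack +1.328/-1.219; half-tol=0.225, Σhalf²=0.344987
Nominal = -55.770. Worst-case = [-55.770 - 1.219, -55.770 + 1.328] = [-56.989, -54.442]. RSS = √0.344987 = 0.587.

nominal=-55.770 wc=[-56.989,-54.442] rss=0.587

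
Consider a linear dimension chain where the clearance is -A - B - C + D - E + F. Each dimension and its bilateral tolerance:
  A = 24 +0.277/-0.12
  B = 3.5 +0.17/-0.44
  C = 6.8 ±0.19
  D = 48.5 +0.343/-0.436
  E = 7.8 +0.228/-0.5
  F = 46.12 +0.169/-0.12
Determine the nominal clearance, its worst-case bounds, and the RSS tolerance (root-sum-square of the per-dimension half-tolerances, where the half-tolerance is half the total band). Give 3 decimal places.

nominal=52.520 wc=[51.099,54.282] rss=0.688

Stack each dimension's contribution:
  -A: nom -24.000 → Σnom=-24.000; wc +0.120/-0.277 → slack +0.120/-0.277; half-tol=0.199, Σhalf²=0.039402
  -B: nom -3.500 → Σnom=-27.500; wc +0.440/-0.170 → slack +0.560/-0.447; half-tol=0.305, Σhalf²=0.132427
  -C: nom -6.800 → Σnom=-34.300; wc +0.190/-0.190 → slack +0.750/-0.637; half-tol=0.190, Σhalf²=0.168527
  +D: nom +48.500 → Σnom=14.200; wc +0.343/-0.436 → slack +1.093/-1.073; half-tol=0.390, Σhalf²=0.320238
  -E: nom -7.800 → Σnom=6.400; wc +0.500/-0.228 → slack +1.593/-1.301; half-tol=0.364, Σhalf²=0.452734
  +F: nom +46.120 → Σnom=52.520; wc +0.169/-0.120 → slack +1.762/-1.421; half-tol=0.145, Σhalf²=0.473614
Nominal = 52.520. Worst-case = [52.520 - 1.421, 52.520 + 1.762] = [51.099, 54.282]. RSS = √0.473614 = 0.688.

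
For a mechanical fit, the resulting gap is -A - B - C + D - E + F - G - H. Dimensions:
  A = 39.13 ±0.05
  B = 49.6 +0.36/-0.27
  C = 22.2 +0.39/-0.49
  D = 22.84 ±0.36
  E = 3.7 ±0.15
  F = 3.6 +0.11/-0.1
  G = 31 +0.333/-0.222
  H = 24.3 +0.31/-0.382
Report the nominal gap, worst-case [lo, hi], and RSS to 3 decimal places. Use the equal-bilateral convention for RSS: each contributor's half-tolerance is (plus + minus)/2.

nominal=-143.490 wc=[-145.543,-141.456] rss=0.809

Stack each dimension's contribution:
  -A: nom -39.130 → Σnom=-39.130; wc +0.050/-0.050 → slack +0.050/-0.050; half-tol=0.050, Σhalf²=0.002500
  -B: nom -49.600 → Σnom=-88.730; wc +0.270/-0.360 → slack +0.320/-0.410; half-tol=0.315, Σhalf²=0.101725
  -C: nom -22.200 → Σnom=-110.930; wc +0.490/-0.390 → slack +0.810/-0.800; half-tol=0.440, Σhalf²=0.295325
  +D: nom +22.840 → Σnom=-88.090; wc +0.360/-0.360 → slack +1.170/-1.160; half-tol=0.360, Σhalf²=0.424925
  -E: nom -3.700 → Σnom=-91.790; wc +0.150/-0.150 → slack +1.320/-1.310; half-tol=0.150, Σhalf²=0.447425
  +F: nom +3.600 → Σnom=-88.190; wc +0.110/-0.100 → slack +1.430/-1.410; half-tol=0.105, Σhalf²=0.458450
  -G: nom -31.000 → Σnom=-119.190; wc +0.222/-0.333 → slack +1.652/-1.743; half-tol=0.278, Σhalf²=0.535456
  -H: nom -24.300 → Σnom=-143.490; wc +0.382/-0.310 → slack +2.034/-2.053; half-tol=0.346, Σhalf²=0.655172
Nominal = -143.490. Worst-case = [-143.490 - 2.053, -143.490 + 2.034] = [-145.543, -141.456]. RSS = √0.655172 = 0.809.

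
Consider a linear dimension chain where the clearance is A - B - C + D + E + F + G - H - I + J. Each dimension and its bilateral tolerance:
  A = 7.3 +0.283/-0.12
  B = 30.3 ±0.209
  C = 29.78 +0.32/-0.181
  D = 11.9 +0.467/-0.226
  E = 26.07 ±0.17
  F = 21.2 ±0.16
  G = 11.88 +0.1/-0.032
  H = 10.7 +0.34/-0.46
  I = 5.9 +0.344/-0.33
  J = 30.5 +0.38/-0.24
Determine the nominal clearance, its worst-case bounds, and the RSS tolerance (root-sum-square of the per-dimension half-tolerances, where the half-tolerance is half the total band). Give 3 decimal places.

Stack each dimension's contribution:
  +A: nom +7.300 → Σnom=7.300; wc +0.283/-0.120 → slack +0.283/-0.120; half-tol=0.201, Σhalf²=0.040602
  -B: nom -30.300 → Σnom=-23.000; wc +0.209/-0.209 → slack +0.492/-0.329; half-tol=0.209, Σhalf²=0.084283
  -C: nom -29.780 → Σnom=-52.780; wc +0.181/-0.320 → slack +0.673/-0.649; half-tol=0.251, Σhalf²=0.147033
  +D: nom +11.900 → Σnom=-40.880; wc +0.467/-0.226 → slack +1.140/-0.875; half-tol=0.347, Σhalf²=0.267096
  +E: nom +26.070 → Σnom=-14.810; wc +0.170/-0.170 → slack +1.310/-1.045; half-tol=0.170, Σhalf²=0.295996
  +F: nom +21.200 → Σnom=6.390; wc +0.160/-0.160 → slack +1.470/-1.205; half-tol=0.160, Σhalf²=0.321596
  +G: nom +11.880 → Σnom=18.270; wc +0.100/-0.032 → slack +1.570/-1.237; half-tol=0.066, Σhalf²=0.325952
  -H: nom -10.700 → Σnom=7.570; wc +0.460/-0.340 → slack +2.030/-1.577; half-tol=0.400, Σhalf²=0.485952
  -I: nom -5.900 → Σnom=1.670; wc +0.330/-0.344 → slack +2.360/-1.921; half-tol=0.337, Σhalf²=0.599521
  +J: nom +30.500 → Σnom=32.170; wc +0.380/-0.240 → slack +2.740/-2.161; half-tol=0.310, Σhalf²=0.695621
Nominal = 32.170. Worst-case = [32.170 - 2.161, 32.170 + 2.740] = [30.009, 34.910]. RSS = √0.695621 = 0.834.

nominal=32.170 wc=[30.009,34.910] rss=0.834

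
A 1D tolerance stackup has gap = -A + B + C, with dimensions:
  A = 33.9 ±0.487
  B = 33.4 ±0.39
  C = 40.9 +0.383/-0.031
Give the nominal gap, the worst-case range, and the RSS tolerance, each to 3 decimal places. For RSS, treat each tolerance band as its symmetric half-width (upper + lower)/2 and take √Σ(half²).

Stack each dimension's contribution:
  -A: nom -33.900 → Σnom=-33.900; wc +0.487/-0.487 → slack +0.487/-0.487; half-tol=0.487, Σhalf²=0.237169
  +B: nom +33.400 → Σnom=-0.500; wc +0.390/-0.390 → slack +0.877/-0.877; half-tol=0.390, Σhalf²=0.389269
  +C: nom +40.900 → Σnom=40.400; wc +0.383/-0.031 → slack +1.260/-0.908; half-tol=0.207, Σhalf²=0.432118
Nominal = 40.400. Worst-case = [40.400 - 0.908, 40.400 + 1.260] = [39.492, 41.660]. RSS = √0.432118 = 0.657.

nominal=40.400 wc=[39.492,41.660] rss=0.657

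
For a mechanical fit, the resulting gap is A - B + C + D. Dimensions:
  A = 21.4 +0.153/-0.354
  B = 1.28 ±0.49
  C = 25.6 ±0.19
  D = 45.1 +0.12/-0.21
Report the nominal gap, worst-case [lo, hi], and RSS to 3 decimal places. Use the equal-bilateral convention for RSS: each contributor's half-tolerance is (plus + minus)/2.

nominal=90.820 wc=[89.576,91.773] rss=0.606

Stack each dimension's contribution:
  +A: nom +21.400 → Σnom=21.400; wc +0.153/-0.354 → slack +0.153/-0.354; half-tol=0.254, Σhalf²=0.064262
  -B: nom -1.280 → Σnom=20.120; wc +0.490/-0.490 → slack +0.643/-0.844; half-tol=0.490, Σhalf²=0.304362
  +C: nom +25.600 → Σnom=45.720; wc +0.190/-0.190 → slack +0.833/-1.034; half-tol=0.190, Σhalf²=0.340462
  +D: nom +45.100 → Σnom=90.820; wc +0.120/-0.210 → slack +0.953/-1.244; half-tol=0.165, Σhalf²=0.367687
Nominal = 90.820. Worst-case = [90.820 - 1.244, 90.820 + 0.953] = [89.576, 91.773]. RSS = √0.367687 = 0.606.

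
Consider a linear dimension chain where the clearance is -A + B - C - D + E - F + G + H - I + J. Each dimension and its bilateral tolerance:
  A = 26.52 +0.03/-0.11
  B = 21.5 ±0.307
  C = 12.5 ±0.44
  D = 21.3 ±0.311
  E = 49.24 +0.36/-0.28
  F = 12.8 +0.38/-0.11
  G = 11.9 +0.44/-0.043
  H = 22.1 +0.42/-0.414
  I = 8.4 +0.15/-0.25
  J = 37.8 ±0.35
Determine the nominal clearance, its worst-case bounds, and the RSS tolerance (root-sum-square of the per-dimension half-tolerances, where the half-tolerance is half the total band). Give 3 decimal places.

Stack each dimension's contribution:
  -A: nom -26.520 → Σnom=-26.520; wc +0.110/-0.030 → slack +0.110/-0.030; half-tol=0.070, Σhalf²=0.004900
  +B: nom +21.500 → Σnom=-5.020; wc +0.307/-0.307 → slack +0.417/-0.337; half-tol=0.307, Σhalf²=0.099149
  -C: nom -12.500 → Σnom=-17.520; wc +0.440/-0.440 → slack +0.857/-0.777; half-tol=0.440, Σhalf²=0.292749
  -D: nom -21.300 → Σnom=-38.820; wc +0.311/-0.311 → slack +1.168/-1.088; half-tol=0.311, Σhalf²=0.389470
  +E: nom +49.240 → Σnom=10.420; wc +0.360/-0.280 → slack +1.528/-1.368; half-tol=0.320, Σhalf²=0.491870
  -F: nom -12.800 → Σnom=-2.380; wc +0.110/-0.380 → slack +1.638/-1.748; half-tol=0.245, Σhalf²=0.551895
  +G: nom +11.900 → Σnom=9.520; wc +0.440/-0.043 → slack +2.078/-1.791; half-tol=0.241, Σhalf²=0.610217
  +H: nom +22.100 → Σnom=31.620; wc +0.420/-0.414 → slack +2.498/-2.205; half-tol=0.417, Σhalf²=0.784106
  -I: nom -8.400 → Σnom=23.220; wc +0.250/-0.150 → slack +2.748/-2.355; half-tol=0.200, Σhalf²=0.824106
  +J: nom +37.800 → Σnom=61.020; wc +0.350/-0.350 → slack +3.098/-2.705; half-tol=0.350, Σhalf²=0.946606
Nominal = 61.020. Worst-case = [61.020 - 2.705, 61.020 + 3.098] = [58.315, 64.118]. RSS = √0.946606 = 0.973.

nominal=61.020 wc=[58.315,64.118] rss=0.973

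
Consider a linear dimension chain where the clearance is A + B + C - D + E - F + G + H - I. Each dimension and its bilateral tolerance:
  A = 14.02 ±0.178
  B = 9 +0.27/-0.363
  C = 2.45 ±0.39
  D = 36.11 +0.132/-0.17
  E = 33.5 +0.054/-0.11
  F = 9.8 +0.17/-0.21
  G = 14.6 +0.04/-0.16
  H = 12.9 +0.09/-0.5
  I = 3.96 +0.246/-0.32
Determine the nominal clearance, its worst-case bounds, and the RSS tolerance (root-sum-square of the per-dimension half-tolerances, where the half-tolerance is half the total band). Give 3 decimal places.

nominal=36.600 wc=[34.351,38.322] rss=0.726

Stack each dimension's contribution:
  +A: nom +14.020 → Σnom=14.020; wc +0.178/-0.178 → slack +0.178/-0.178; half-tol=0.178, Σhalf²=0.031684
  +B: nom +9.000 → Σnom=23.020; wc +0.270/-0.363 → slack +0.448/-0.541; half-tol=0.317, Σhalf²=0.131856
  +C: nom +2.450 → Σnom=25.470; wc +0.390/-0.390 → slack +0.838/-0.931; half-tol=0.390, Σhalf²=0.283956
  -D: nom -36.110 → Σnom=-10.640; wc +0.170/-0.132 → slack +1.008/-1.063; half-tol=0.151, Σhalf²=0.306757
  +E: nom +33.500 → Σnom=22.860; wc +0.054/-0.110 → slack +1.062/-1.173; half-tol=0.082, Σhalf²=0.313481
  -F: nom -9.800 → Σnom=13.060; wc +0.210/-0.170 → slack +1.272/-1.343; half-tol=0.190, Σhalf²=0.349581
  +G: nom +14.600 → Σnom=27.660; wc +0.040/-0.160 → slack +1.312/-1.503; half-tol=0.100, Σhalf²=0.359581
  +H: nom +12.900 → Σnom=40.560; wc +0.090/-0.500 → slack +1.402/-2.003; half-tol=0.295, Σhalf²=0.446606
  -I: nom -3.960 → Σnom=36.600; wc +0.320/-0.246 → slack +1.722/-2.249; half-tol=0.283, Σhalf²=0.526695
Nominal = 36.600. Worst-case = [36.600 - 2.249, 36.600 + 1.722] = [34.351, 38.322]. RSS = √0.526695 = 0.726.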